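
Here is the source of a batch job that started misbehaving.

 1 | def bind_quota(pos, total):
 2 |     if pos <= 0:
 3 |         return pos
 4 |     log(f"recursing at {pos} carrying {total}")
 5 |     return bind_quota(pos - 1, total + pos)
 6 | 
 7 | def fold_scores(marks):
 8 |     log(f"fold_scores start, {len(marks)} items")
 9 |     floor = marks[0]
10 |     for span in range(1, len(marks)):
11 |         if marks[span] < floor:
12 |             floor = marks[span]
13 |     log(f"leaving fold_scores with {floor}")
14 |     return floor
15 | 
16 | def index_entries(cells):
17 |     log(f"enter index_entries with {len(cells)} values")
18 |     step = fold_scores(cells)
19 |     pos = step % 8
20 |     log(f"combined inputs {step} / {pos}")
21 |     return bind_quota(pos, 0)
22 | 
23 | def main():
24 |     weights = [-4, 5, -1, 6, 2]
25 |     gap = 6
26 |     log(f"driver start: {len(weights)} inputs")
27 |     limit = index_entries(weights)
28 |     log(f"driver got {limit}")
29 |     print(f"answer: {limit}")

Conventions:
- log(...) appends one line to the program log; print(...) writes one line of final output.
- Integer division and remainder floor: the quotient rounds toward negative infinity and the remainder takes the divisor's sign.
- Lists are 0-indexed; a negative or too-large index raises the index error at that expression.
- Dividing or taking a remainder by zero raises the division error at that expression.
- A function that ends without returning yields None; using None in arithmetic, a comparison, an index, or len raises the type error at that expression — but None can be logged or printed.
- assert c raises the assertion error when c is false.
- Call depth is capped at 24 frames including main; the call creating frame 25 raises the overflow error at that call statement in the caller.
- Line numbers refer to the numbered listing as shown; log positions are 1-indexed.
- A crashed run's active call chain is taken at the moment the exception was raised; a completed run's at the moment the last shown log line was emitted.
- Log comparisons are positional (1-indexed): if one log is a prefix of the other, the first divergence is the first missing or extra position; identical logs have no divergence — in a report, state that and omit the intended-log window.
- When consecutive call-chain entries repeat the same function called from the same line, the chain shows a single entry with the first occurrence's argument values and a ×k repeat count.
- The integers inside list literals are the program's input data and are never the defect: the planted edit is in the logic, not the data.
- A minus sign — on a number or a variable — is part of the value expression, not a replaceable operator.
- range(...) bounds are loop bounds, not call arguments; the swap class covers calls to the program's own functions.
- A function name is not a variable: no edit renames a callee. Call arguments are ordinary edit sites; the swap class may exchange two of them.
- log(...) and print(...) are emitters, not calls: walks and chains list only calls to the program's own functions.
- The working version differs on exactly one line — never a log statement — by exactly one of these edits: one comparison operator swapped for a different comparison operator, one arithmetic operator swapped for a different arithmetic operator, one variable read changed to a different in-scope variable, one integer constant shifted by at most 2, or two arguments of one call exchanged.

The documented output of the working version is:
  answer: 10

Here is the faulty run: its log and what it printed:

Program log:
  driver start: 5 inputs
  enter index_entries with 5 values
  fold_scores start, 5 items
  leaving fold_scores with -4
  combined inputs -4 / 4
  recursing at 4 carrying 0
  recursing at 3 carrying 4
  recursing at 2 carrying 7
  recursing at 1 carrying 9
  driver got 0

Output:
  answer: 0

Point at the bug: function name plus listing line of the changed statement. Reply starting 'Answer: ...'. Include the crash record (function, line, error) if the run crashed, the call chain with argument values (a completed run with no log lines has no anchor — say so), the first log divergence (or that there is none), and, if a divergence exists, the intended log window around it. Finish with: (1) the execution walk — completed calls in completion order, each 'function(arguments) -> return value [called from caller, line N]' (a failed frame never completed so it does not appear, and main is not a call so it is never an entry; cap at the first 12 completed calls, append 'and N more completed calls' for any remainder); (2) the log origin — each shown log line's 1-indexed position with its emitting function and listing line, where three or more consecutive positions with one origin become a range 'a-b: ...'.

Answer: the defect is in bind_quota at line 3.
Key fact: Position 10 is the first bad log line: 'driver got 0' should read 'driver got 10'.
Call chain: main.
First divergence: at position 10 the run shows 'driver got 0' where the working version logs 'driver got 10'.
Intended log window:
  8: recursing at 2 carrying 7
  9: recursing at 1 carrying 9
  10: driver got 10
Execution walk:
  fold_scores([-4, 5, -1, 6, 2]) -> -4  [called from index_entries, line 18]
  bind_quota(0, 10) -> 0  [called from bind_quota, line 5]
  bind_quota(1, 9) -> 0  [called from bind_quota, line 5]
  bind_quota(2, 7) -> 0  [called from bind_quota, line 5]
  bind_quota(3, 4) -> 0  [called from bind_quota, line 5]
  bind_quota(4, 0) -> 0  [called from index_entries, line 21]
  index_entries([-4, 5, -1, 6, 2]) -> 0  [called from main, line 27]
Log origins:
  1 — main, line 26
  2 — index_entries, line 17
  3 — fold_scores, line 8
  4 — fold_scores, line 13
  5 — index_entries, line 20
  6-9 — bind_quota, line 4
  10 — main, line 28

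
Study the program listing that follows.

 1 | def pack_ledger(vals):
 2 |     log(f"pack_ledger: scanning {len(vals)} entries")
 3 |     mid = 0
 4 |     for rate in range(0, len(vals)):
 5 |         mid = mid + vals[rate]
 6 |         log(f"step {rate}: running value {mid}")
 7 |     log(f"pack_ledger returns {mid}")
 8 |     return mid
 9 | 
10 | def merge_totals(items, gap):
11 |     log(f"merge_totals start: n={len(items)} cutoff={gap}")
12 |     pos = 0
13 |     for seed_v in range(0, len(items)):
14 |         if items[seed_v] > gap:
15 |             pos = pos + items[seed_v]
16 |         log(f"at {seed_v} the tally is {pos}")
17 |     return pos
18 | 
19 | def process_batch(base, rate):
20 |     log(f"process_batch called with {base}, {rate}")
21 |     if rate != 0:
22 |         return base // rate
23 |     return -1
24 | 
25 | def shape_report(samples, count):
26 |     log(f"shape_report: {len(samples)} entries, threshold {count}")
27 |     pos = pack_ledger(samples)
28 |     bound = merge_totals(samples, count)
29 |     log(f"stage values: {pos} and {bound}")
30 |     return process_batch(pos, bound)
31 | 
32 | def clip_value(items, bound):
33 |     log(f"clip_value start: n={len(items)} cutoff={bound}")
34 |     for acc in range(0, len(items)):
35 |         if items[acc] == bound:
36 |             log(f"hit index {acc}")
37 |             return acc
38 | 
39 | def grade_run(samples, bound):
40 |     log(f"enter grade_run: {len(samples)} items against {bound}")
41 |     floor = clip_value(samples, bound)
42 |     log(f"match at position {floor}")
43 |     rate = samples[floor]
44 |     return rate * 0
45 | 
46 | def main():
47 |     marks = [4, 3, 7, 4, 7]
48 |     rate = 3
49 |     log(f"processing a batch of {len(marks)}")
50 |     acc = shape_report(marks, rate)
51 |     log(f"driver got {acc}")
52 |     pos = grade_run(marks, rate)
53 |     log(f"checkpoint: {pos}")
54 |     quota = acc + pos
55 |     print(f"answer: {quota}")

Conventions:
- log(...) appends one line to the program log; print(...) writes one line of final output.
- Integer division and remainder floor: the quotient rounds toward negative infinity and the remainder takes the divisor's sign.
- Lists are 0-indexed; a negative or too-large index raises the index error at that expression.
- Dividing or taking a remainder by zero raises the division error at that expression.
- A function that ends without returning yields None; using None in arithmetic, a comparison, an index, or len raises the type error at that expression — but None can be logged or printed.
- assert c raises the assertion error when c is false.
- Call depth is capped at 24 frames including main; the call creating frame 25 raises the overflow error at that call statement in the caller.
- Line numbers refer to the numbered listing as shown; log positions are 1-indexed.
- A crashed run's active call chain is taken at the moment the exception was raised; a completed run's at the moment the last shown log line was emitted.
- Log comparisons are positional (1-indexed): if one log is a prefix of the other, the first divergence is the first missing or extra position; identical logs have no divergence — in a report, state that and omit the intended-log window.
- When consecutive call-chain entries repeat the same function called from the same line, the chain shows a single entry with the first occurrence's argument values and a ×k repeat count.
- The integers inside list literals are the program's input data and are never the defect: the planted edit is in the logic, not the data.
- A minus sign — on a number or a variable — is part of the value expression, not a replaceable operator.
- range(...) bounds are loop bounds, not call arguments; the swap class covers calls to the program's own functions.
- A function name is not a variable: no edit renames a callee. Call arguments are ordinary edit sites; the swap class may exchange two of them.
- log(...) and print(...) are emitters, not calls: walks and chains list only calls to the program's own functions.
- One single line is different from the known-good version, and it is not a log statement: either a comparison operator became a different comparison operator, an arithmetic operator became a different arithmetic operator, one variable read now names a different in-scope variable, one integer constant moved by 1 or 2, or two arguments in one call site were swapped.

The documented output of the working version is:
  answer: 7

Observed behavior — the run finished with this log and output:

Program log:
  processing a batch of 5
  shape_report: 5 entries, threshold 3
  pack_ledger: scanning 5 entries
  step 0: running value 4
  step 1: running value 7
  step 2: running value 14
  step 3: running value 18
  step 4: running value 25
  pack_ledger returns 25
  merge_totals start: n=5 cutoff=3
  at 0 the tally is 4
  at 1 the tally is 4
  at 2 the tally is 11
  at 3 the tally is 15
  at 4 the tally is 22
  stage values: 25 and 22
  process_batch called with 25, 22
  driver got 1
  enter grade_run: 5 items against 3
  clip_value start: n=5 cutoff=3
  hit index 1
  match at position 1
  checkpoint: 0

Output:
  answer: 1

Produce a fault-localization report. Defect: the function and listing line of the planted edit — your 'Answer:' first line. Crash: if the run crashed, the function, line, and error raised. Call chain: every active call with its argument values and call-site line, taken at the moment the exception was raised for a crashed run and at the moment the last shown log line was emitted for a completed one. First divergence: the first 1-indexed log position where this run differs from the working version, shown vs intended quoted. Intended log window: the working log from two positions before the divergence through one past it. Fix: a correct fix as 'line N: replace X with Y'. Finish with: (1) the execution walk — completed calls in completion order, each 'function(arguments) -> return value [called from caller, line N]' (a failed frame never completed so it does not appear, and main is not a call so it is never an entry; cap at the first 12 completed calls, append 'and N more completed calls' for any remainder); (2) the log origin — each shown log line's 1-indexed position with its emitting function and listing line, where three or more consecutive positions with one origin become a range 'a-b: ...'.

Answer: the defect is in grade_run at line 44.
The tell: Position 23 is the first bad log line: 'checkpoint: 0' should read 'checkpoint: 6'.
Call chain: main.
First divergence: position 23 — shown 'checkpoint: 0', intended 'checkpoint: 6'.
Intended log window:
  21: hit index 1
  22: match at position 1
  23: checkpoint: 6
Execution walk:
  pack_ledger([4, 3, 7, 4, 7]) -> 25  [called from shape_report, line 27]
  merge_totals([4, 3, 7, 4, 7], 3) -> 22  [called from shape_report, line 28]
  process_batch(25, 22) -> 1  [called from shape_report, line 30]
  shape_report([4, 3, 7, 4, 7], 3) -> 1  [called from main, line 50]
  clip_value([4, 3, 7, 4, 7], 3) -> 1  [called from grade_run, line 41]
  grade_run([4, 3, 7, 4, 7], 3) -> 0  [called from main, line 52]
Log origins:
  1: from main, line 49
  2: from shape_report, line 26
  3: from pack_ledger, line 2
  4-8: from pack_ledger, line 6
  9: from pack_ledger, line 7
  10: from merge_totals, line 11
  11-15: from merge_totals, line 16
  16: from shape_report, line 29
  17: from process_batch, line 20
  18: from main, line 51
  19: from grade_run, line 40
  20: from clip_value, line 33
  21: from clip_value, line 36
  22: from grade_run, line 42
  23: from main, line 53
A correct fix: line 44: replace `0` with `2`.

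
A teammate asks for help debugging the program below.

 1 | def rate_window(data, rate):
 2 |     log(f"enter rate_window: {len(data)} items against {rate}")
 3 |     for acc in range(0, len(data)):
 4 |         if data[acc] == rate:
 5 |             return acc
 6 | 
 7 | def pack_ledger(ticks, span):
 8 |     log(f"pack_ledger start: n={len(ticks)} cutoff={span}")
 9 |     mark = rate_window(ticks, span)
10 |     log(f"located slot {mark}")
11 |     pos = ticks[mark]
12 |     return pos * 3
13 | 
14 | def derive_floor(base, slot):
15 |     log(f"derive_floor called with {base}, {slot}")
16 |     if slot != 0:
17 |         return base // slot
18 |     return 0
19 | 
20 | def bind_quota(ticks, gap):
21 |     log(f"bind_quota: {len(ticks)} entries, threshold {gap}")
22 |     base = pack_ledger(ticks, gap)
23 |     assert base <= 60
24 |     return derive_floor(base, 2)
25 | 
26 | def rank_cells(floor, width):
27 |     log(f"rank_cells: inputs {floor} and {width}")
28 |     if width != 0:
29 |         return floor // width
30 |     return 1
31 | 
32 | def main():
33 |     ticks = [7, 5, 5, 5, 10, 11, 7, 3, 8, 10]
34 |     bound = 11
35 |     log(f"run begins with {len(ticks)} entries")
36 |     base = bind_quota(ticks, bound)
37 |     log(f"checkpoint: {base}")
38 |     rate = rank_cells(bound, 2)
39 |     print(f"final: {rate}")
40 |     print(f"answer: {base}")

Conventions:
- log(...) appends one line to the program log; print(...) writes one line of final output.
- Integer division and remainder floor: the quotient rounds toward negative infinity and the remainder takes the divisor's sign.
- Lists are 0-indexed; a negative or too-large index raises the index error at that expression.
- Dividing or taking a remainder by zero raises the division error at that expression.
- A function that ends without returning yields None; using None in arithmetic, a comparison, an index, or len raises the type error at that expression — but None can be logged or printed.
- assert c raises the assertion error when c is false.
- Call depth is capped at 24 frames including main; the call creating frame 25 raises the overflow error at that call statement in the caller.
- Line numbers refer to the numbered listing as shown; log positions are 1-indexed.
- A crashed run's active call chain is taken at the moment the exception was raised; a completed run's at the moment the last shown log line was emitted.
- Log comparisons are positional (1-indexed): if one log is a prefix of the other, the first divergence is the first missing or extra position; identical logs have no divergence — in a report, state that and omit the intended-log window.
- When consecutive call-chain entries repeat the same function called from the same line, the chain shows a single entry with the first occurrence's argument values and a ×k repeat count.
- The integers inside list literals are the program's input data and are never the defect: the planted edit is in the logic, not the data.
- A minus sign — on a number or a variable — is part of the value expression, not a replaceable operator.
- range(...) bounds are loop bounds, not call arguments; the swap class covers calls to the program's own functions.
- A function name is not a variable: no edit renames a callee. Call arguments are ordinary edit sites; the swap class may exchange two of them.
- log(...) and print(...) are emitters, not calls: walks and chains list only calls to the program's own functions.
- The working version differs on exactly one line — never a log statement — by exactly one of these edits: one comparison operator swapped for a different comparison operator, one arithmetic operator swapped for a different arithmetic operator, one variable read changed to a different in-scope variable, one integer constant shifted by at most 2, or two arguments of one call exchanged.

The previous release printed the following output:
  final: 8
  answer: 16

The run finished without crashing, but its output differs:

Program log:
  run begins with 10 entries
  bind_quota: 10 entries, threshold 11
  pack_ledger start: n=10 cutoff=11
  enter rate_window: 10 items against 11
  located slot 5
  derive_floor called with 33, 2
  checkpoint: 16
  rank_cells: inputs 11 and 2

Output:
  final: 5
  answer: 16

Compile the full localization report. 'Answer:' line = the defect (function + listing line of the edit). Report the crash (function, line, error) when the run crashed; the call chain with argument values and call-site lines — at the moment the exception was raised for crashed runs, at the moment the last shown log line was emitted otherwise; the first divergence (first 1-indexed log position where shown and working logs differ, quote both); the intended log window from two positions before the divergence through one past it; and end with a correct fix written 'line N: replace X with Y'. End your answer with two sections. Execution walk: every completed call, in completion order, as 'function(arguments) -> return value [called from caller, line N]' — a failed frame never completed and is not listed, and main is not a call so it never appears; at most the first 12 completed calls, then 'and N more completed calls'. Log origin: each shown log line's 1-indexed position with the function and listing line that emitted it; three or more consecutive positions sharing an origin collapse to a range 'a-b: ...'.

Answer: the defect is in main at line 38.
Core observation: Everything matches until log position 8, which reads 'rank_cells: inputs 11 and 2' in place of 'rank_cells: inputs 16 and 2'.
Call chain: main -> rank_cells(11, 2) (called at line 38).
First divergence: at position 8 the run shows 'rank_cells: inputs 11 and 2' where the working version logs 'rank_cells: inputs 16 and 2'.
Intended log window:
  6: derive_floor called with 33, 2
  7: checkpoint: 16
  8: rank_cells: inputs 16 and 2
Execution walk:
  rate_window([7, 5, 5, 5, 10, 11, 7, 3, 8, 10], 11) -> 5  [called from pack_ledger, line 9]
  pack_ledger([7, 5, 5, 5, 10, 11, 7, 3, 8, 10], 11) -> 33  [called from bind_quota, line 22]
  derive_floor(33, 2) -> 16  [called from bind_quota, line 24]
  bind_quota([7, 5, 5, 5, 10, 11, 7, 3, 8, 10], 11) -> 16  [called from main, line 36]
  rank_cells(11, 2) -> 5  [called from main, line 38]
Log origin:
  1: from main, line 35
  2: from bind_quota, line 21
  3: from pack_ledger, line 8
  4: from rate_window, line 2
  5: from pack_ledger, line 10
  6: from derive_floor, line 15
  7: from main, line 37
  8: from rank_cells, line 27
A correct fix: line 38: replace `bound` with `base`.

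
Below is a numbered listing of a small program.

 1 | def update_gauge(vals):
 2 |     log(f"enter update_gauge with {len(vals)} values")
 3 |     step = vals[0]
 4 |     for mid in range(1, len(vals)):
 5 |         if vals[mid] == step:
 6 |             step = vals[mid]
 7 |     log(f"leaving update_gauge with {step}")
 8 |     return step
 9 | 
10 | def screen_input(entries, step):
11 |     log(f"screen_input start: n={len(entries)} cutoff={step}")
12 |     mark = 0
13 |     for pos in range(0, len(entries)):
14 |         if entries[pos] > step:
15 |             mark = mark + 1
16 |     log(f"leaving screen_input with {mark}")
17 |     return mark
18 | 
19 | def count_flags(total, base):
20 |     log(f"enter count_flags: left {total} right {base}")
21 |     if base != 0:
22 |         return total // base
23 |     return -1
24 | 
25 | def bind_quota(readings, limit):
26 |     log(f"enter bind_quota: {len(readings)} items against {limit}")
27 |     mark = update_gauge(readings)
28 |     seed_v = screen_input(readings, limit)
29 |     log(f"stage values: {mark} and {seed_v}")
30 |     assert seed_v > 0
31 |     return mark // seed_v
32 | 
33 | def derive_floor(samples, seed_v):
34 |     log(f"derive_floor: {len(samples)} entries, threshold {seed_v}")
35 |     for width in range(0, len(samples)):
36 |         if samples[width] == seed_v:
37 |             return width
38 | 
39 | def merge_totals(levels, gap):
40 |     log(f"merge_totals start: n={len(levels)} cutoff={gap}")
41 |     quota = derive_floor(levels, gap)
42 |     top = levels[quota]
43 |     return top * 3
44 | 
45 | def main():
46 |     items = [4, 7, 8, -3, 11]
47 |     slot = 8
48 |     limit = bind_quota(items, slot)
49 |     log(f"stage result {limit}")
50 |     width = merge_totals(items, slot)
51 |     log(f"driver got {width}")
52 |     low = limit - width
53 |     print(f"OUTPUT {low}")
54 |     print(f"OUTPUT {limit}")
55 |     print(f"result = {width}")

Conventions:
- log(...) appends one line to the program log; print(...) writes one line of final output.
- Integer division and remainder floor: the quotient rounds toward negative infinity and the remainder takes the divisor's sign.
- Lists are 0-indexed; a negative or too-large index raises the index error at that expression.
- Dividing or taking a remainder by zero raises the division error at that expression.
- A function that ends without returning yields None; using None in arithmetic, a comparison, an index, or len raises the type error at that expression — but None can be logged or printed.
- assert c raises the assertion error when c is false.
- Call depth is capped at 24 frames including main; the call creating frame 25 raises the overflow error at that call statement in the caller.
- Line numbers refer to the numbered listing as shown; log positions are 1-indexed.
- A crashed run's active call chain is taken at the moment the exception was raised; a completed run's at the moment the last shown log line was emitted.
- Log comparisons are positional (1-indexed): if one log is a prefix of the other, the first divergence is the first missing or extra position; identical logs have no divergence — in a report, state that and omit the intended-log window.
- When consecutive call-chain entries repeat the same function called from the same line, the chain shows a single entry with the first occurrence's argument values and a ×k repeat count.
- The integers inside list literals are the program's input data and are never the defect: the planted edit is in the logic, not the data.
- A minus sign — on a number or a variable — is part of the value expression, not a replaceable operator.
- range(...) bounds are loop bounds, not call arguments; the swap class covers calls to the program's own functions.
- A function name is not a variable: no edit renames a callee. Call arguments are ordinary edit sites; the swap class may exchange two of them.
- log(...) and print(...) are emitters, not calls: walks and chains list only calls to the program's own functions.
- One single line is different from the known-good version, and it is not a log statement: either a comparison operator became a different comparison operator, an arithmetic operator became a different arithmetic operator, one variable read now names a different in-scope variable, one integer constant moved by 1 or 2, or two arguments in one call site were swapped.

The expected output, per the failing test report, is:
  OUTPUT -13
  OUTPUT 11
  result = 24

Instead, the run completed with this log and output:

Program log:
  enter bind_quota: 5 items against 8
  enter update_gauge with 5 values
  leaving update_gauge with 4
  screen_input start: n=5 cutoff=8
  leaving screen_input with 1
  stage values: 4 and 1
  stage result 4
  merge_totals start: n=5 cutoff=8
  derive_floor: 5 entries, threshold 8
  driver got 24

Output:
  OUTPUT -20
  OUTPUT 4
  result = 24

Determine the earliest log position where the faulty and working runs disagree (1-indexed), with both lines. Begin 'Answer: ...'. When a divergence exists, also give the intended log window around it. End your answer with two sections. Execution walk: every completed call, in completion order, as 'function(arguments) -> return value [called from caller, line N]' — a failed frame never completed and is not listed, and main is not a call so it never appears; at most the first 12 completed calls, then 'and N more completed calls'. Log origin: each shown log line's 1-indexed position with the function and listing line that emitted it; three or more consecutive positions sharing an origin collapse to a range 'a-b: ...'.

Answer: at position 3 the run shows 'leaving update_gauge with 4' where the working version logs 'leaving update_gauge with 11'.
Intended log window:
  1: enter bind_quota: 5 items against 8
  2: enter update_gauge with 5 values
  3: leaving update_gauge with 11
  4: screen_input start: n=5 cutoff=8
Execution walk:
  update_gauge([4, 7, 8, -3, 11]) -> 4  [called from bind_quota, line 27]
  screen_input([4, 7, 8, -3, 11], 8) -> 1  [called from bind_quota, line 28]
  bind_quota([4, 7, 8, -3, 11], 8) -> 4  [called from main, line 48]
  derive_floor([4, 7, 8, -3, 11], 8) -> 2  [called from merge_totals, line 41]
  merge_totals([4, 7, 8, -3, 11], 8) -> 24  [called from main, line 50]
Log origins:
  1: emitted by bind_quota (line 26)
  2: emitted by update_gauge (line 2)
  3: emitted by update_gauge (line 7)
  4: emitted by screen_input (line 11)
  5: emitted by screen_input (line 16)
  6: emitted by bind_quota (line 29)
  7: emitted by main (line 49)
  8: emitted by merge_totals (line 40)
  9: emitted by derive_floor (line 34)
  10: emitted by main (line 51)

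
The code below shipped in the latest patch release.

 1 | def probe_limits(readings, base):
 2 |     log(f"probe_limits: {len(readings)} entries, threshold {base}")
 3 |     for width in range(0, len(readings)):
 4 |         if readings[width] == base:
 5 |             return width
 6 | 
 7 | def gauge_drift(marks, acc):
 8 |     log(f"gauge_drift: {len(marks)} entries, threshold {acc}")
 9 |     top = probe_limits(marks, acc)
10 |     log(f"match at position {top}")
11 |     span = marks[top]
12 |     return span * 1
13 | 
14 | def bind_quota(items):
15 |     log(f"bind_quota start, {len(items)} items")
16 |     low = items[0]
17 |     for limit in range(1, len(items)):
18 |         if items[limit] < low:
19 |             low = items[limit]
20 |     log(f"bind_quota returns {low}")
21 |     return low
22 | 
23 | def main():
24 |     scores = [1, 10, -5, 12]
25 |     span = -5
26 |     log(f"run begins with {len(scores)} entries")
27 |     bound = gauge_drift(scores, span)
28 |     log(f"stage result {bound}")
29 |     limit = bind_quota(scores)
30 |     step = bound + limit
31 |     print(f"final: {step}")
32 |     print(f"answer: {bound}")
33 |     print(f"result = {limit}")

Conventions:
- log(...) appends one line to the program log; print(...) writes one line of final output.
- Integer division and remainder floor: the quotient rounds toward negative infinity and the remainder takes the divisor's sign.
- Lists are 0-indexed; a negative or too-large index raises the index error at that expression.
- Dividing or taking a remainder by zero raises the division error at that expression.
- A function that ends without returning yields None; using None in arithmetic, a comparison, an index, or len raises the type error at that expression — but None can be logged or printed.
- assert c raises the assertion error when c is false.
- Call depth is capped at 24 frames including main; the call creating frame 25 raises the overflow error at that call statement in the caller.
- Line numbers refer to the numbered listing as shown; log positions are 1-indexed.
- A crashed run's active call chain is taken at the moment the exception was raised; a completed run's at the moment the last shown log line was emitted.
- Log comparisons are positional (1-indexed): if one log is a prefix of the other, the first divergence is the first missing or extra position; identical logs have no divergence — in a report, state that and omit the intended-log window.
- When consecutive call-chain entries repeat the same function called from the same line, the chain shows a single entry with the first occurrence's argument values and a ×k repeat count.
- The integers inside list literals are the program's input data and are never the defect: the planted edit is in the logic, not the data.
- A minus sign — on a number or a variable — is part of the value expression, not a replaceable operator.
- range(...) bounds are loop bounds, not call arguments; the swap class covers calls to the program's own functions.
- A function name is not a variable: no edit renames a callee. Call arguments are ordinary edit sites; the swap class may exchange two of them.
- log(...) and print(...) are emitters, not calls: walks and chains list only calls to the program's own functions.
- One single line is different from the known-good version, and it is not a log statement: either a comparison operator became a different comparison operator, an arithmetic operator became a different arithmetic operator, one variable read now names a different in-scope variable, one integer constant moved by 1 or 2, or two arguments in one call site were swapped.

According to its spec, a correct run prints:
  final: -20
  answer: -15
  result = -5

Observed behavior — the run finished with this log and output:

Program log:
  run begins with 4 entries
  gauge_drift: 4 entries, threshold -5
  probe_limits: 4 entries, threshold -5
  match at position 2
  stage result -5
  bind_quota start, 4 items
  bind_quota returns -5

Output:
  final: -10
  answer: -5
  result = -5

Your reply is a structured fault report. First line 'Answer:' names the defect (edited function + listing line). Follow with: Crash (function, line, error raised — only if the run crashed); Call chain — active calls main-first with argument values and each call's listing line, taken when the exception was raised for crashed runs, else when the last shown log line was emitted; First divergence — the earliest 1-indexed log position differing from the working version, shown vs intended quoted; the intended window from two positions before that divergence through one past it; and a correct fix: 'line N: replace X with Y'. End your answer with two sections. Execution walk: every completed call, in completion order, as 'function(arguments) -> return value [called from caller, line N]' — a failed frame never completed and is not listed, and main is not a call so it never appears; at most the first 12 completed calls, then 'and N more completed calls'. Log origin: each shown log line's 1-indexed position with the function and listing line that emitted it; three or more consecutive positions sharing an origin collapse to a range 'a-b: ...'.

Answer: the defect is in gauge_drift at line 12.
Key observation: The log first diverges at position 5: the faulty run prints 'stage result -5' where the working version prints 'stage result -15'.
Call chain: main -> bind_quota([1, 10, -5, 12]) (called at line 29).
First divergence: position 5 — the shown line 'stage result -5' should read 'stage result -15'.
Intended log window:
  3: probe_limits: 4 entries, threshold -5
  4: match at position 2
  5: stage result -15
  6: bind_quota start, 4 items
Execution walk:
  probe_limits([1, 10, -5, 12], -5) -> 2  [called from gauge_drift, line 9]
  gauge_drift([1, 10, -5, 12], -5) -> -5  [called from main, line 27]
  bind_quota([1, 10, -5, 12]) -> -5  [called from main, line 29]
Origin of each log line:
  1: logged in main at line 26
  2: logged in gauge_drift at line 8
  3: logged in probe_limits at line 2
  4: logged in gauge_drift at line 10
  5: logged in main at line 28
  6: logged in bind_quota at line 15
  7: logged in bind_quota at line 20
A correct fix: line 12: replace `1` with `3`.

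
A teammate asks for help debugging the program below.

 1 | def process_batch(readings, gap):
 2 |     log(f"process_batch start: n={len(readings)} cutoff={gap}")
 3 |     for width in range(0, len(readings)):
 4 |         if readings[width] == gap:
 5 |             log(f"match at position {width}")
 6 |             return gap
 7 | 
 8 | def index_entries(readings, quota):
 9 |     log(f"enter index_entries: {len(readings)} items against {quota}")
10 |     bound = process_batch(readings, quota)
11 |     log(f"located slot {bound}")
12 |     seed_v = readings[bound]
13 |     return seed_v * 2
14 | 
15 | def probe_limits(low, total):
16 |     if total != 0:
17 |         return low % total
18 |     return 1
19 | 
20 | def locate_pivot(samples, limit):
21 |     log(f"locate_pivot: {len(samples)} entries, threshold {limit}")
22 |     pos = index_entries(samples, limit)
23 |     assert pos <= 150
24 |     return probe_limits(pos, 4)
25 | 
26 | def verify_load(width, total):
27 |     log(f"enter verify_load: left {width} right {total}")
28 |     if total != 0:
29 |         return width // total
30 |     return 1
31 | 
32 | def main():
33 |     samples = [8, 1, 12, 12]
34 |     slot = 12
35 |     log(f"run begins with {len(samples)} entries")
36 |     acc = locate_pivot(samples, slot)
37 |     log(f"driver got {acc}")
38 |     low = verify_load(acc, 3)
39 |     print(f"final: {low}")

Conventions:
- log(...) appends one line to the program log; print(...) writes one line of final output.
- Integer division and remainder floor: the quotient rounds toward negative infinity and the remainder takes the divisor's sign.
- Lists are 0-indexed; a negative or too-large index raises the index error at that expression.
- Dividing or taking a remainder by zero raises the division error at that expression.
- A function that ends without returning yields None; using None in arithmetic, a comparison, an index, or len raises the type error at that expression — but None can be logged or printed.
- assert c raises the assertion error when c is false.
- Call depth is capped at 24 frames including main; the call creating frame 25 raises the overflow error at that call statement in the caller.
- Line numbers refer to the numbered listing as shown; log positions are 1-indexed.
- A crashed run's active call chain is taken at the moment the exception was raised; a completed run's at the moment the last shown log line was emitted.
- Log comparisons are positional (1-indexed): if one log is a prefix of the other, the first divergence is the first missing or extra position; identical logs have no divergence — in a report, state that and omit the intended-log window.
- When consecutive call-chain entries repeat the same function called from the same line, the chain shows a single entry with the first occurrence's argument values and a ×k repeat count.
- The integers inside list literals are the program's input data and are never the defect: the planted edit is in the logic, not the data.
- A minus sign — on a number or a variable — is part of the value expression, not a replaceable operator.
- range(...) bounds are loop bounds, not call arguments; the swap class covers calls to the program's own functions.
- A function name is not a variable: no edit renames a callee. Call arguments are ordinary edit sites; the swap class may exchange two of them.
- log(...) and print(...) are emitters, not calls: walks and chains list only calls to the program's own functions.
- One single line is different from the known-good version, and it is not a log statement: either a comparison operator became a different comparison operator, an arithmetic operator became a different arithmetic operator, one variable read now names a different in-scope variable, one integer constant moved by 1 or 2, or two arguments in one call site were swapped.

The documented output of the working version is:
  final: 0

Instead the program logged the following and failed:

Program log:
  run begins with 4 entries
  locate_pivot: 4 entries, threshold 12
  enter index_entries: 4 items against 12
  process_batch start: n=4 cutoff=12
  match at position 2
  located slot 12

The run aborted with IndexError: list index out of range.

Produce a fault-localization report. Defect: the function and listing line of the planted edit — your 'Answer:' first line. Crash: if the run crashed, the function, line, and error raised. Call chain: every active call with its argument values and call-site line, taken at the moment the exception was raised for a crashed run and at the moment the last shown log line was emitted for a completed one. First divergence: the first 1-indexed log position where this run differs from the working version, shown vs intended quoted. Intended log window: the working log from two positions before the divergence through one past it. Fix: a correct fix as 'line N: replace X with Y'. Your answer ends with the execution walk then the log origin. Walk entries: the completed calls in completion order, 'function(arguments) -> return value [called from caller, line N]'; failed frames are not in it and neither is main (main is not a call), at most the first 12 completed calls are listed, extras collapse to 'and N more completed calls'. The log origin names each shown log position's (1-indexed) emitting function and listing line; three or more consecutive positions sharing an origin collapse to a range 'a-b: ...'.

Answer: the defect is in process_batch at line 6.
The tell: Log line 6 is where behavior first shows: 'located slot 12' appears instead of 'located slot 2'.
Crash: index_entries, line 12, IndexError.
Call chain: main -> locate_pivot([8, 1, 12, 12], 12) (called at line 36) -> index_entries([8, 1, 12, 12], 12) (called at line 22).
First divergence: position 6 — shown 'located slot 12', intended 'located slot 2'.
Intended log window:
  4: process_batch start: n=4 cutoff=12
  5: match at position 2
  6: located slot 2
  7: driver got 0
Execution walk:
  process_batch([8, 1, 12, 12], 12) -> 12  [called from index_entries, line 10]
Log origins:
  1: emitted by main (line 35)
  2: emitted by locate_pivot (line 21)
  3: emitted by index_entries (line 9)
  4: emitted by process_batch (line 2)
  5: emitted by process_batch (line 5)
  6: emitted by index_entries (line 11)
A correct fix: line 6: replace `gap` with `width`.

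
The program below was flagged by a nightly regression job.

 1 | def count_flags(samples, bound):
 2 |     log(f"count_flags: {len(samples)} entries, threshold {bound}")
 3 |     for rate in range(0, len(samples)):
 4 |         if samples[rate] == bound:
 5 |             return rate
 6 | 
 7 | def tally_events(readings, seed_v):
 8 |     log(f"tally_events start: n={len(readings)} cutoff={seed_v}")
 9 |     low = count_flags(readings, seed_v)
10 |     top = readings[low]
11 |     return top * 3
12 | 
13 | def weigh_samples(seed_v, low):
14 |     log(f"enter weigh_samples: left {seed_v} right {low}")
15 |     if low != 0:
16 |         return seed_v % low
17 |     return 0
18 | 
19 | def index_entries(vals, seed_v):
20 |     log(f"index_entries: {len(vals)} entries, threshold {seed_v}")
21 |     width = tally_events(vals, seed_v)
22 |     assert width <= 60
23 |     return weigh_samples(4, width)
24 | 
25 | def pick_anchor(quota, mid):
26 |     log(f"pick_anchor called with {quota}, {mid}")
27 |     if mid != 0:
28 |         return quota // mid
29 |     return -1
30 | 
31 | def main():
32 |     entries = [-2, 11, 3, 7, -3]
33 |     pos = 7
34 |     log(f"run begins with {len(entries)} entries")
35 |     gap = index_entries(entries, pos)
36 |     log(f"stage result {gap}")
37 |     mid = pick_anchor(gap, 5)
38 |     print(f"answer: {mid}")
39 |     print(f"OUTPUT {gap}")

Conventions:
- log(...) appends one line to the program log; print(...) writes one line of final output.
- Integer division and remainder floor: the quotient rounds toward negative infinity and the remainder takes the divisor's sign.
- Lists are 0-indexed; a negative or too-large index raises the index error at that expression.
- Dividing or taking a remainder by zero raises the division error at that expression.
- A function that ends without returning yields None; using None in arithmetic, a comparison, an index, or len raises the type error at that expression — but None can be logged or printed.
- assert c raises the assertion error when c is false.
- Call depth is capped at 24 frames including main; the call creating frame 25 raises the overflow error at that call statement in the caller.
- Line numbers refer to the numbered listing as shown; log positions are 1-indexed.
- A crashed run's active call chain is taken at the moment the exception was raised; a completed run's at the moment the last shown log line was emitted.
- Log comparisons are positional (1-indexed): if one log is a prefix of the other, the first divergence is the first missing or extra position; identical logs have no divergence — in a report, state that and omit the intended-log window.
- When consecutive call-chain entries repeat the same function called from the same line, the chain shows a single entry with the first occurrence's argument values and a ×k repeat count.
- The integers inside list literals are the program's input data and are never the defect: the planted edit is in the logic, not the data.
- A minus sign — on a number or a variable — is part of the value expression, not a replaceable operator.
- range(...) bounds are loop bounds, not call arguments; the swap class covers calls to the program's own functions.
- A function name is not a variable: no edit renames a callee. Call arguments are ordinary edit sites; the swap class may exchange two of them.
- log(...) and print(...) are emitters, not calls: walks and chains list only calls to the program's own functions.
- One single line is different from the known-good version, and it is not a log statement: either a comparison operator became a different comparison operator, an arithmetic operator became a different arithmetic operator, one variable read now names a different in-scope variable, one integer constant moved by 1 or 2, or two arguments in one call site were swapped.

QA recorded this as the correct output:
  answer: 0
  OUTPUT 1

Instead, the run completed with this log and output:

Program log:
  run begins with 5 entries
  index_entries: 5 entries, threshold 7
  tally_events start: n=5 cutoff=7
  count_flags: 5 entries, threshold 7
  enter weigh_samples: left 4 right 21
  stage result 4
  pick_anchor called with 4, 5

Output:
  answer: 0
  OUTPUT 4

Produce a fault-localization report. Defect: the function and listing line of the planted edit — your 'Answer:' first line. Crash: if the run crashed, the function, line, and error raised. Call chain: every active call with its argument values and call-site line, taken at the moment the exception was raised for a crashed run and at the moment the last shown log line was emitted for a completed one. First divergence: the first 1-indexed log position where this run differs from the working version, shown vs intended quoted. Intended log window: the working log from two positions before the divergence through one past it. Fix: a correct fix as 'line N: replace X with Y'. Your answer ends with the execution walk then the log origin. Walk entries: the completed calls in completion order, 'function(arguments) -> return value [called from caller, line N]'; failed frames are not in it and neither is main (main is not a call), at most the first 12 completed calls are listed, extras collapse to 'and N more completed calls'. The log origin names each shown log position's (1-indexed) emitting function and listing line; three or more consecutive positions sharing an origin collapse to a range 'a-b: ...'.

Answer: the defect is in index_entries at line 23.
Key fact: Position 5 is the first bad log line: 'enter weigh_samples: left 4 right 21' should read 'enter weigh_samples: left 21 right 4'.
Call chain: main -> pick_anchor(4, 5) (called at line 37).
First divergence: position 5 — shown 'enter weigh_samples: left 4 right 21', intended 'enter weigh_samples: left 21 right 4'.
Intended log window:
  3: tally_events start: n=5 cutoff=7
  4: count_flags: 5 entries, threshold 7
  5: enter weigh_samples: left 21 right 4
  6: stage result 1
Execution walk:
  count_flags([-2, 11, 3, 7, -3], 7) -> 3  [called from tally_events, line 9]
  tally_events([-2, 11, 3, 7, -3], 7) -> 21  [called from index_entries, line 21]
  weigh_samples(4, 21) -> 4  [called from index_entries, line 23]
  index_entries([-2, 11, 3, 7, -3], 7) -> 4  [called from main, line 35]
  pick_anchor(4, 5) -> 0  [called from main, line 37]
Log line origins:
  1: emitted by main (line 34)
  2: emitted by index_entries (line 20)
  3: emitted by tally_events (line 8)
  4: emitted by count_flags (line 2)
  5: emitted by weigh_samples (line 14)
  6: emitted by main (line 36)
  7: emitted by pick_anchor (line 26)
A correct fix: line 23: replace `weigh_samples(4, width)` with `weigh_samples(width, 4)`.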